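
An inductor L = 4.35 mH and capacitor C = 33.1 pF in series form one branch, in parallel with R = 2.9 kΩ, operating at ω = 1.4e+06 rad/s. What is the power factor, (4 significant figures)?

X_L = ωL = 6090 Ω
X_C = 1/(ωC) = 21580 Ω
Branch 1: Z₁ = R = 2900 Ω
Branch 2 (series LC): Z₂ = j(X_L − X_C) = −j15490 Ω
Parallel: Z = Z₁Z₂/(Z₁+Z₂), |Z| = 2850 Ω, ∠Z = -10.60°
cos φ = cos(-10.60°) = 0.9829

0.9829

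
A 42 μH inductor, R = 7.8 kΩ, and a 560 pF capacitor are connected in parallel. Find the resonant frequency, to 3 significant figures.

1.04 MHz

ω₀ = 1/√(LC) = 1/√(4.2e-05 × 5.6e-10) = 6.521e+06 rad/s
f₀ = ω₀/(2π) = 1.04 MHz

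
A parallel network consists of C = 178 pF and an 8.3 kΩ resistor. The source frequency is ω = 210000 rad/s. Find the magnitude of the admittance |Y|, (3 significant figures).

126 μS

X_C = 1/(ωC) = 26800 Ω
Parallel: admittances add. Y = 1/R + jωC
Y = (0.000120 + j3.74e-05) S
|Y| = 0.000126 S → |Z| = 1/|Y| = 7930 Ω, ∠Z = −∠Y = -17.2°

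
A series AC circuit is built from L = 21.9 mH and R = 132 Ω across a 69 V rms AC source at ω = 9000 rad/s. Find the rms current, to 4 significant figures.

X_L = ωL = 197.1 Ω
Z = 132.0 + j197.1 Ω
|Z| = √(132.0² + 197.1²) = 237.2 Ω
I = V/|Z| = 69/237.2 = 290.9 mA

290.9 mA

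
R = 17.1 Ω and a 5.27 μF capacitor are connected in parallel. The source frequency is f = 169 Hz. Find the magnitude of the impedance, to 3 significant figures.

17.0 Ω

ω = 2πf = 1062 rad/s
X_C = 1/(ωC) = 179 Ω
Parallel: admittances add. Y = 1/R + jωC
Y = (0.0585 + j0.00560) S
|Y| = 0.0587 S → |Z| = 1/|Y| = 17.0 Ω, ∠Z = −∠Y = -5.47°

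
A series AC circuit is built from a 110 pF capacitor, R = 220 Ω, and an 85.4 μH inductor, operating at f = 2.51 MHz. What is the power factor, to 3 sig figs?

ω = 2πf = 1.577e+07 rad/s
X_L = ωL = 1350 Ω
X_C = 1/(ωC) = 576 Ω
Net reactance X = X_L − X_C = 770 Ω
Z = 220 + j770 Ω
|Z| = √(220² + 770²) = 801 Ω
∠Z = arctan(770/220) = 74.1°
cos φ = cos(74.1°) = 0.275

0.275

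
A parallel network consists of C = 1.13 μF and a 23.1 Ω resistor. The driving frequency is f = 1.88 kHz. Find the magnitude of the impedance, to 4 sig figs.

ω = 2πf = 11810 rad/s
X_C = 1/(ωC) = 74.92 Ω
Parallel: admittances add. Y = 1/R + jωC
Y = (0.04329 + j0.01335) S
|Y| = 0.04530 S → |Z| = 1/|Y| = 22.07 Ω, ∠Z = −∠Y = -17.14°

22.07 Ω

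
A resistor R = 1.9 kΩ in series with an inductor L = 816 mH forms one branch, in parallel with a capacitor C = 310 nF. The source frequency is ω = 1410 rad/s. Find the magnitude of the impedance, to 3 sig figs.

X_L = ωL = 1150 Ω
X_C = 1/(ωC) = 2290 Ω
Branch 1 (R+jX_L): Z₁ = 1900 + j1150 Ω, |Z₁| = 2220 Ω
Branch 2 (−jX_C): Z₂ = −j2290 Ω
Parallel: Z = Z₁Z₂/(Z₁+Z₂), |Z| = 2290 Ω, ∠Z = -27.9°

2290 Ω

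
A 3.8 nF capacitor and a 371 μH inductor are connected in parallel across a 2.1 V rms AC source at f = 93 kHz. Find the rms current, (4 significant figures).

ω = 2πf = 584300 rad/s
X_L = ωL = 216.8 Ω
X_C = 1/(ωC) = 450.4 Ω
Parallel: admittances add. Y = 1/(jωL) + jωC
Y = (0 − j0.002392) S
|Y| = 0.002392 S → |Z| = 1/|Y| = 418.0 Ω, ∠Z = −∠Y = 90.00°
I = V/|Z| = 2.1/418.0 = 5.024 mA

5.024 mA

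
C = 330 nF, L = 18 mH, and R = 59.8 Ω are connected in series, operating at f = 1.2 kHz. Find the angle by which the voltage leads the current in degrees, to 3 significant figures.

-77.3°

ω = 2πf = 7540 rad/s
X_L = ωL = 136 Ω
X_C = 1/(ωC) = 402 Ω
Net reactance X = X_L − X_C = -266 Ω
Z = 59.8 − j266 Ω
|Z| = √(59.8² + 266²) = 273 Ω
∠Z = arctan(-266/59.8) = -77.3°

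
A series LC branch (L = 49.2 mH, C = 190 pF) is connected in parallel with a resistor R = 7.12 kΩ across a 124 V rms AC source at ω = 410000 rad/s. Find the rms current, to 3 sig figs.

X_L = ωL = 20200 Ω
X_C = 1/(ωC) = 12800 Ω
Branch 1: Z₁ = R = 7120 Ω
Branch 2 (series LC): Z₂ = j(X_L − X_C) = j7340 Ω
Parallel: Z = Z₁Z₂/(Z₁+Z₂), |Z| = 5110 Ω, ∠Z = 44.1°
I = V/|Z| = 124/5110 = 24.3 mA

24.3 mA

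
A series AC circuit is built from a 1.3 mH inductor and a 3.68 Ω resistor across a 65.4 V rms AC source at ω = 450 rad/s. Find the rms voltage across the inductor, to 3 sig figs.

X_L = ωL = 0.585 Ω
Z = 3.68 + j0.585 Ω
|Z| = √(3.68² + 0.585²) = 3.73 Ω
I = V/|Z| = 17.6 A
V_L = I·|Z_L| = 17.6 × 0.585 = 10.3 V

10.3 V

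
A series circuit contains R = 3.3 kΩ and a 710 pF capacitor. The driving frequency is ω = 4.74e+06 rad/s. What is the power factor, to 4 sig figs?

X_C = 1/(ωC) = 297.1 Ω
Z = 3300 − j297.1 Ω
|Z| = √(3300² + 297.1²) = 3313 Ω
∠Z = arctan(-297.1/3300) = -5.145°
cos φ = cos(-5.145°) = 0.9960

0.9960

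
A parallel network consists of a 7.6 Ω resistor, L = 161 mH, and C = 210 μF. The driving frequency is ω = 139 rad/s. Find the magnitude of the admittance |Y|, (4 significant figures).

X_L = ωL = 22.38 Ω
X_C = 1/(ωC) = 34.26 Ω
Parallel: admittances add. Y = 1/R + 1/(jωL) + jωC
Y = (0.1316 − j0.01549) S
|Y| = 0.1325 S → |Z| = 1/|Y| = 7.548 Ω, ∠Z = −∠Y = 6.716°

132.5 mS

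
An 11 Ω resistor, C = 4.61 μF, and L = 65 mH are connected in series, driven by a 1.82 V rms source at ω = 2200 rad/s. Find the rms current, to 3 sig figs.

X_L = ωL = 143 Ω
X_C = 1/(ωC) = 98.6 Ω
Net reactance X = X_L − X_C = 44.4 Ω
Z = 11.0 + j44.4 Ω
|Z| = √(11.0² + 44.4²) = 45.7 Ω
I = V/|Z| = 1.82/45.7 = 39.8 mA

39.8 mA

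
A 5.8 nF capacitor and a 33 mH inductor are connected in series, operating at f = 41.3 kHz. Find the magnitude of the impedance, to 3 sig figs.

ω = 2πf = 259500 rad/s
X_L = ωL = 8560 Ω
X_C = 1/(ωC) = 664 Ω
Net reactance X = X_L − X_C = 7900 Ω
Z = j7900 Ω
|Z| = √(0² + 7900²) = 7900 Ω

7900 Ω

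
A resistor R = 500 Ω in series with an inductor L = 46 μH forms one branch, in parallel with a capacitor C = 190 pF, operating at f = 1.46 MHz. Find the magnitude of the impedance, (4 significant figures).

ω = 2πf = 9.173e+06 rad/s
X_L = ωL = 422.0 Ω
X_C = 1/(ωC) = 573.7 Ω
Branch 1 (R+jX_L): Z₁ = 500.0 + j422.0 Ω, |Z₁| = 654.3 Ω
Branch 2 (−jX_C): Z₂ = −j573.7 Ω
Parallel: Z = Z₁Z₂/(Z₁+Z₂), |Z| = 718.4 Ω, ∠Z = -32.95°

718.4 Ω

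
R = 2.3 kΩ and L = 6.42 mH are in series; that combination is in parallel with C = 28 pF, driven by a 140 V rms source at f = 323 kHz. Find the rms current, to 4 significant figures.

ω = 2πf = 2.029e+06 rad/s
X_L = ωL = 13030 Ω
X_C = 1/(ωC) = 17600 Ω
Branch 1 (R+jX_L): Z₁ = 2300 + j13030 Ω, |Z₁| = 13230 Ω
Branch 2 (−jX_C): Z₂ = −j17600 Ω
Parallel: Z = Z₁Z₂/(Z₁+Z₂), |Z| = 45520 Ω, ∠Z = 53.27°
I = V/|Z| = 140/45520 = 3.076 mA

3.076 mA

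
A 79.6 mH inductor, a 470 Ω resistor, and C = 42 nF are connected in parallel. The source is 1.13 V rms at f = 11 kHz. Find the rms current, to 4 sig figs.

ω = 2πf = 69120 rad/s
X_L = ωL = 5502 Ω
X_C = 1/(ωC) = 344.5 Ω
Parallel: admittances add. Y = 1/R + 1/(jωL) + jωC
Y = (0.002128 + j0.002721) S
|Y| = 0.003454 S → |Z| = 1/|Y| = 289.5 Ω, ∠Z = −∠Y = -51.98°
I = V/|Z| = 1.13/289.5 = 3.903 mA

3.903 mA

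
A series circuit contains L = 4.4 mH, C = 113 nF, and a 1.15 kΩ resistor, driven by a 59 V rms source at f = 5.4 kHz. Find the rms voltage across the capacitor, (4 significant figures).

ω = 2πf = 33930 rad/s
X_L = ωL = 149.3 Ω
X_C = 1/(ωC) = 260.8 Ω
Net reactance X = X_L − X_C = -111.5 Ω
Z = 1150 − j111.5 Ω
|Z| = √(1150² + 111.5²) = 1155 Ω
I = V/|Z| = 51.06 mA
V_C = I·|Z_C| = 0.05106 × 260.8 = 13.32 V

13.32 V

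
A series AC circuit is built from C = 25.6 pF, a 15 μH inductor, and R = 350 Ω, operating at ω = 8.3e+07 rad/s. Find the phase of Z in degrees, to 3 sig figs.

X_L = ωL = 1240 Ω
X_C = 1/(ωC) = 471 Ω
Net reactance X = X_L − X_C = 774 Ω
Z = 350 + j774 Ω
|Z| = √(350² + 774²) = 850 Ω
∠Z = arctan(774/350) = 65.7°

65.7°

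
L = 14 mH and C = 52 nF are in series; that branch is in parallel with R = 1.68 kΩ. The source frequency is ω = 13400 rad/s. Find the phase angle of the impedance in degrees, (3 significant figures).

X_L = ωL = 188 Ω
X_C = 1/(ωC) = 1440 Ω
Branch 1: Z₁ = R = 1680 Ω
Branch 2 (series LC): Z₂ = j(X_L − X_C) = −j1250 Ω
Parallel: Z = Z₁Z₂/(Z₁+Z₂), |Z| = 1000 Ω, ∠Z = -53.4°

-53.4°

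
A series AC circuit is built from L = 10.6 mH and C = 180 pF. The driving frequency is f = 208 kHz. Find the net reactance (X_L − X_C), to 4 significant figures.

9602 Ω

ω = 2πf = 1.307e+06 rad/s
X_L = ωL = 13850 Ω
X_C = 1/(ωC) = 4251 Ω
X = 13850 − 4251 = 9602 Ω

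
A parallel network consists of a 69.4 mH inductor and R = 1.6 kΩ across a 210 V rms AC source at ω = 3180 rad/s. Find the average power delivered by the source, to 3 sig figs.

X_L = ωL = 221 Ω
Parallel: admittances add. Y = 1/R + 1/(jωL)
Y = (0.000625 − j0.00453) S
|Y| = 0.00457 S → |Z| = 1/|Y| = 219 Ω, ∠Z = −∠Y = 82.1°
I = V/|Z| = 961 mA
P = VI cos φ = 210 × 0.961 × cos(82.1°) = 27.6 W

27.6 W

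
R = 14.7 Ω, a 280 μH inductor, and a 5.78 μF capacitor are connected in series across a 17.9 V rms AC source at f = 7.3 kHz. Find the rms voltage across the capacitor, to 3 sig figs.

ω = 2πf = 45870 rad/s
X_L = ωL = 12.8 Ω
X_C = 1/(ωC) = 3.77 Ω
Net reactance X = X_L − X_C = 9.07 Ω
Z = 14.7 + j9.07 Ω
|Z| = √(14.7² + 9.07²) = 17.3 Ω
I = V/|Z| = 1.04 A
V_C = I·|Z_C| = 1.04 × 3.77 = 3.91 V

3.91 V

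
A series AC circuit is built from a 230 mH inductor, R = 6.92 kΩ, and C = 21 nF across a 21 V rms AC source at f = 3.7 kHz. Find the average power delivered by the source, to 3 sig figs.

ω = 2πf = 23250 rad/s
X_L = ωL = 5350 Ω
X_C = 1/(ωC) = 2050 Ω
Net reactance X = X_L − X_C = 3300 Ω
Z = 6920 + j3300 Ω
|Z| = √(6920² + 3300²) = 7670 Ω
∠Z = arctan(3300/6920) = 25.5°
I = V/|Z| = 2.74 mA
P = VI cos φ = 21 × 0.00274 × cos(25.5°) = 51.9 mW

51.9 mW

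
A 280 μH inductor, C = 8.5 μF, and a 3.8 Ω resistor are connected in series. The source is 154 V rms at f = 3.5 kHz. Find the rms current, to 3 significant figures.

39.6 A

ω = 2πf = 21990 rad/s
X_L = ωL = 6.16 Ω
X_C = 1/(ωC) = 5.35 Ω
Net reactance X = X_L − X_C = 0.808 Ω
Z = 3.80 + j0.808 Ω
|Z| = √(3.80² + 0.808²) = 3.88 Ω
I = V/|Z| = 154/3.88 = 39.6 A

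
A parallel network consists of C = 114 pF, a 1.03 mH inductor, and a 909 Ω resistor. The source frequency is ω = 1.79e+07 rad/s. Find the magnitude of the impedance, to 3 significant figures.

440 Ω

X_L = ωL = 18400 Ω
X_C = 1/(ωC) = 490 Ω
Parallel: admittances add. Y = 1/R + 1/(jωL) + jωC
Y = (0.00110 + j0.00199) S
|Y| = 0.00227 S → |Z| = 1/|Y| = 440 Ω, ∠Z = −∠Y = -61.0°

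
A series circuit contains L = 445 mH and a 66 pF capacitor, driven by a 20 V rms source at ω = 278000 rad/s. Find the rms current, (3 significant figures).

289 μA

X_L = ωL = 124000 Ω
X_C = 1/(ωC) = 54500 Ω
Net reactance X = X_L − X_C = 69200 Ω
Z = j69200 Ω
|Z| = √(0² + 69200²) = 69200 Ω
I = V/|Z| = 20/69200 = 289 μA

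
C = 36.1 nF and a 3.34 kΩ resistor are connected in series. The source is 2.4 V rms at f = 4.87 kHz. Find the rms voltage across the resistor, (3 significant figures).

ω = 2πf = 30600 rad/s
X_C = 1/(ωC) = 905 Ω
Z = 3340 − j905 Ω
|Z| = √(3340² + 905²) = 3460 Ω
I = V/|Z| = 694 μA
V_R = I·|Z_R| = 0.000694 × 3340 = 2.32 V

2.32 V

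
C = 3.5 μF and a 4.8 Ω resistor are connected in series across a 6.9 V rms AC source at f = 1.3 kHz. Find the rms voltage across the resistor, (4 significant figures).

0.9381 V

ω = 2πf = 8168 rad/s
X_C = 1/(ωC) = 34.98 Ω
Z = 4.800 − j34.98 Ω
|Z| = √(4.800² + 34.98²) = 35.31 Ω
I = V/|Z| = 195.4 mA
V_R = I·|Z_R| = 0.1954 × 4.800 = 0.9381 V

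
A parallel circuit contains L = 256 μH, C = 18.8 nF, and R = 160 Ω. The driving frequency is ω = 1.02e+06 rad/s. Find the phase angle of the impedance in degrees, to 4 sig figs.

X_L = ωL = 261.1 Ω
X_C = 1/(ωC) = 52.15 Ω
Parallel: admittances add. Y = 1/R + 1/(jωL) + jωC
Y = (0.006250 + j0.01535) S
|Y| = 0.01657 S → |Z| = 1/|Y| = 60.35 Ω, ∠Z = −∠Y = -67.84°

-67.84°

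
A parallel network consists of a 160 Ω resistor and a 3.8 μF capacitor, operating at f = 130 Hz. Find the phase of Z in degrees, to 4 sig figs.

-26.41°

ω = 2πf = 816.8 rad/s
X_C = 1/(ωC) = 322.2 Ω
Parallel: admittances add. Y = 1/R + jωC
Y = (0.006250 + j0.003104) S
|Y| = 0.006978 S → |Z| = 1/|Y| = 143.3 Ω, ∠Z = −∠Y = -26.41°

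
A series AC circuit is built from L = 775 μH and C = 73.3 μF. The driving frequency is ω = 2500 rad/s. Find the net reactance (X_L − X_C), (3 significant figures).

-3.52 Ω

X_L = ωL = 1.94 Ω
X_C = 1/(ωC) = 5.46 Ω
X = 1.94 − 5.46 = -3.52 Ω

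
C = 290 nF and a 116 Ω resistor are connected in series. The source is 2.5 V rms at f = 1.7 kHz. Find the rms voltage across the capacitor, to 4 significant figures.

2.353 V

ω = 2πf = 10680 rad/s
X_C = 1/(ωC) = 322.8 Ω
Z = 116.0 − j322.8 Ω
|Z| = √(116.0² + 322.8²) = 343.0 Ω
I = V/|Z| = 7.288 mA
V_C = I·|Z_C| = 0.007288 × 322.8 = 2.353 V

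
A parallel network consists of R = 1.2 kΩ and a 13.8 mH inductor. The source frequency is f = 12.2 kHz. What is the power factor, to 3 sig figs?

ω = 2πf = 76650 rad/s
X_L = ωL = 1060 Ω
Parallel: admittances add. Y = 1/R + 1/(jωL)
Y = (0.000833 − j0.000945) S
|Y| = 0.00126 S → |Z| = 1/|Y| = 794 Ω, ∠Z = −∠Y = 48.6°
cos φ = cos(48.6°) = 0.661

0.661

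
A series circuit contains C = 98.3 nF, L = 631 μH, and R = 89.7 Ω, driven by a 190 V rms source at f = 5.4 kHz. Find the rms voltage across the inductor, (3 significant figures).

ω = 2πf = 33930 rad/s
X_L = ωL = 21.4 Ω
X_C = 1/(ωC) = 300 Ω
Net reactance X = X_L − X_C = -278 Ω
Z = 89.7 − j278 Ω
|Z| = √(89.7² + 278²) = 293 Ω
I = V/|Z| = 650 mA
V_L = I·|Z_L| = 0.650 × 21.4 = 13.9 V

13.9 V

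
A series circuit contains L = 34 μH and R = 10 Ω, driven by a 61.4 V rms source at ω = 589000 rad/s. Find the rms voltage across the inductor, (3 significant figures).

54.9 V

X_L = ωL = 20.0 Ω
Z = 10.0 + j20.0 Ω
|Z| = √(10.0² + 20.0²) = 22.4 Ω
I = V/|Z| = 2.74 A
V_L = I·|Z_L| = 2.74 × 20.0 = 54.9 V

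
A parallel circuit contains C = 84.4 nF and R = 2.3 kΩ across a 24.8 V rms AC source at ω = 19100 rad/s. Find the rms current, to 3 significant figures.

41.4 mA

X_C = 1/(ωC) = 620 Ω
Parallel: admittances add. Y = 1/R + jωC
Y = (0.000435 + j0.00161) S
|Y| = 0.00167 S → |Z| = 1/|Y| = 599 Ω, ∠Z = −∠Y = -74.9°
I = V/|Z| = 24.8/599 = 41.4 mA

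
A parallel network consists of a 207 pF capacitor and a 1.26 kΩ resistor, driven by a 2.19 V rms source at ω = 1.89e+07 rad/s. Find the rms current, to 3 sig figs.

X_C = 1/(ωC) = 256 Ω
Parallel: admittances add. Y = 1/R + jωC
Y = (0.000794 + j0.00391) S
|Y| = 0.00399 S → |Z| = 1/|Y| = 251 Ω, ∠Z = −∠Y = -78.5°
I = V/|Z| = 2.19/251 = 8.74 mA

8.74 mA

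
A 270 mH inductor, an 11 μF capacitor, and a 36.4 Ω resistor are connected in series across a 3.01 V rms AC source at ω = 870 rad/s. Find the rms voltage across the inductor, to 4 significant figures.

X_L = ωL = 234.9 Ω
X_C = 1/(ωC) = 104.5 Ω
Net reactance X = X_L − X_C = 130.4 Ω
Z = 36.40 + j130.4 Ω
|Z| = √(36.40² + 130.4²) = 135.4 Ω
I = V/|Z| = 22.23 mA
V_L = I·|Z_L| = 0.02223 × 234.9 = 5.222 V

5.222 V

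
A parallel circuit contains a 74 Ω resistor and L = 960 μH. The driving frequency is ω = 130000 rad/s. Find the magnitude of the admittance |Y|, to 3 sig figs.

X_L = ωL = 125 Ω
Parallel: admittances add. Y = 1/R + 1/(jωL)
Y = (0.0135 − j0.00801) S
|Y| = 0.0157 S → |Z| = 1/|Y| = 63.7 Ω, ∠Z = −∠Y = 30.7°

15.7 mS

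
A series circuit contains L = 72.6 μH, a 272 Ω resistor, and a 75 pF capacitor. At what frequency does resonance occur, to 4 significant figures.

ω₀ = 1/√(LC) = 1/√(7.26e-05 × 7.5e-11) = 1.355e+07 rad/s
f₀ = ω₀/(2π) = 2.157 MHz

2.157 MHz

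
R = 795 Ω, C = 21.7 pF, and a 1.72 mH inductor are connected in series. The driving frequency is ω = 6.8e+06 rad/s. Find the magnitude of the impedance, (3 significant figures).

X_L = ωL = 11700 Ω
X_C = 1/(ωC) = 6780 Ω
Net reactance X = X_L − X_C = 4920 Ω
Z = 795 + j4920 Ω
|Z| = √(795² + 4920²) = 4980 Ω

4980 Ω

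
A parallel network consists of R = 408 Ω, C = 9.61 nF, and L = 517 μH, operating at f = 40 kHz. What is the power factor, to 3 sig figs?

0.421

ω = 2πf = 251300 rad/s
X_L = ωL = 130 Ω
X_C = 1/(ωC) = 414 Ω
Parallel: admittances add. Y = 1/R + 1/(jωL) + jωC
Y = (0.00245 − j0.00528) S
|Y| = 0.00582 S → |Z| = 1/|Y| = 172 Ω, ∠Z = −∠Y = 65.1°
cos φ = cos(65.1°) = 0.421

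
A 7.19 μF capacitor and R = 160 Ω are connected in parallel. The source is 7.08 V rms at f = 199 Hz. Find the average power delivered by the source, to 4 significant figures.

313.3 mW

ω = 2πf = 1250 rad/s
X_C = 1/(ωC) = 111.2 Ω
Parallel: admittances add. Y = 1/R + jωC
Y = (0.006250 + j0.008990) S
|Y| = 0.01095 S → |Z| = 1/|Y| = 91.33 Ω, ∠Z = −∠Y = -55.19°
I = V/|Z| = 77.52 mA
P = VI cos φ = 7.08 × 0.07752 × cos(-55.19°) = 313.3 mW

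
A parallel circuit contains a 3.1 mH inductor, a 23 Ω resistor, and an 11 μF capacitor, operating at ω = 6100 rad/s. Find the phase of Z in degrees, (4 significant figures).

X_L = ωL = 18.91 Ω
X_C = 1/(ωC) = 14.90 Ω
Parallel: admittances add. Y = 1/R + 1/(jωL) + jωC
Y = (0.04348 + j0.01422) S
|Y| = 0.04574 S → |Z| = 1/|Y| = 21.86 Ω, ∠Z = −∠Y = -18.11°

-18.11°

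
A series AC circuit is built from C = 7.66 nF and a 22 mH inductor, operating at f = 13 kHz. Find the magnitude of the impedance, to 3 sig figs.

199 Ω

ω = 2πf = 81680 rad/s
X_L = ωL = 1800 Ω
X_C = 1/(ωC) = 1600 Ω
Net reactance X = X_L − X_C = 199 Ω
Z = j199 Ω
|Z| = √(0² + 199²) = 199 Ω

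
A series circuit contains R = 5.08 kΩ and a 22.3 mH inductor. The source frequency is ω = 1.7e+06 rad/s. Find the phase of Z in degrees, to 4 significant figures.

82.37°

X_L = ωL = 37910 Ω
Z = 5080 + j37910 Ω
|Z| = √(5080² + 37910²) = 38250 Ω
∠Z = arctan(37910/5080) = 82.37°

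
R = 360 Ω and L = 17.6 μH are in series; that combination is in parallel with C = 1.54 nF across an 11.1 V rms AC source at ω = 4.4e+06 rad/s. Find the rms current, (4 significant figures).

X_L = ωL = 77.44 Ω
X_C = 1/(ωC) = 147.6 Ω
Branch 1 (R+jX_L): Z₁ = 360.0 + j77.44 Ω, |Z₁| = 368.2 Ω
Branch 2 (−jX_C): Z₂ = −j147.6 Ω
Parallel: Z = Z₁Z₂/(Z₁+Z₂), |Z| = 148.2 Ω, ∠Z = -66.84°
I = V/|Z| = 11.1/148.2 = 74.91 mA

74.91 mA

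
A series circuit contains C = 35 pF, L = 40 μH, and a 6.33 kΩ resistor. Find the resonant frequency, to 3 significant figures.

4.25 MHz

ω₀ = 1/√(LC) = 1/√(4e-05 × 3.5e-11) = 2.673e+07 rad/s
f₀ = ω₀/(2π) = 4.25 MHz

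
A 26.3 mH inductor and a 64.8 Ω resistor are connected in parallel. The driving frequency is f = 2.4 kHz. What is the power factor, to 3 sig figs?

0.987

ω = 2πf = 15080 rad/s
X_L = ωL = 397 Ω
Parallel: admittances add. Y = 1/R + 1/(jωL)
Y = (0.0154 − j0.00252) S
|Y| = 0.0156 S → |Z| = 1/|Y| = 64.0 Ω, ∠Z = −∠Y = 9.28°
cos φ = cos(9.28°) = 0.987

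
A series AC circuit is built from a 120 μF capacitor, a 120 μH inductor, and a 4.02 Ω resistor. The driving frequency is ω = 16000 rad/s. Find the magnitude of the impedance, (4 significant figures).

4.257 Ω

X_L = ωL = 1.920 Ω
X_C = 1/(ωC) = 0.5208 Ω
Net reactance X = X_L − X_C = 1.399 Ω
Z = 4.020 + j1.399 Ω
|Z| = √(4.020² + 1.399²) = 4.257 Ω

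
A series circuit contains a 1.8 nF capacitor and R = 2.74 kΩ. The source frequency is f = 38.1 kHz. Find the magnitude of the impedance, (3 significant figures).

ω = 2πf = 239400 rad/s
X_C = 1/(ωC) = 2320 Ω
Z = 2740 − j2320 Ω
|Z| = √(2740² + 2320²) = 3590 Ω

3590 Ω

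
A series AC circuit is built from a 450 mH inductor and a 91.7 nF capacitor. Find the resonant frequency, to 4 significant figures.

ω₀ = 1/√(LC) = 1/√(0.45 × 9.17e-08) = 4923 rad/s
f₀ = ω₀/(2π) = 783.5 Hz

783.5 Hz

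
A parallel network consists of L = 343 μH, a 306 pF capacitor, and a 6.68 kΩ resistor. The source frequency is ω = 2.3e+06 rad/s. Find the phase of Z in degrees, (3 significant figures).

X_L = ωL = 789 Ω
X_C = 1/(ωC) = 1420 Ω
Parallel: admittances add. Y = 1/R + 1/(jωL) + jωC
Y = (0.000150 − j0.000564) S
|Y| = 0.000583 S → |Z| = 1/|Y| = 1710 Ω, ∠Z = −∠Y = 75.1°

75.1°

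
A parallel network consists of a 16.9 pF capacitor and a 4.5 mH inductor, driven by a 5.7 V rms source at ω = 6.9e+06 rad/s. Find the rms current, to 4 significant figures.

481.1 μA

X_L = ωL = 31050 Ω
X_C = 1/(ωC) = 8576 Ω
Parallel: admittances add. Y = 1/(jωL) + jωC
Y = (0 + j8.44e-05) S
|Y| = 8.44e-05 S → |Z| = 1/|Y| = 11850 Ω, ∠Z = −∠Y = -90.00°
I = V/|Z| = 5.7/11850 = 481.1 μA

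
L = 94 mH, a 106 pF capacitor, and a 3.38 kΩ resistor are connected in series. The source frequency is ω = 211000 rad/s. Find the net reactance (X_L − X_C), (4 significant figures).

X_L = ωL = 19830 Ω
X_C = 1/(ωC) = 44710 Ω
X = 19830 − 44710 = -24880 Ω

-24880 Ω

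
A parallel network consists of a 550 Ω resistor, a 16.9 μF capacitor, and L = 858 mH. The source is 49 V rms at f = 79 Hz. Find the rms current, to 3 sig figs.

309 mA

ω = 2πf = 496.4 rad/s
X_L = ωL = 426 Ω
X_C = 1/(ωC) = 119 Ω
Parallel: admittances add. Y = 1/R + 1/(jωL) + jωC
Y = (0.00182 + j0.00604) S
|Y| = 0.00631 S → |Z| = 1/|Y| = 159 Ω, ∠Z = −∠Y = -73.2°
I = V/|Z| = 49/159 = 309 mA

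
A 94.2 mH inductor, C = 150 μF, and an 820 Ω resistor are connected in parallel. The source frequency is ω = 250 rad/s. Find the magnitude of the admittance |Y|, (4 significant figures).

X_L = ωL = 23.55 Ω
X_C = 1/(ωC) = 26.67 Ω
Parallel: admittances add. Y = 1/R + 1/(jωL) + jωC
Y = (0.001220 − j0.004963) S
|Y| = 0.005110 S → |Z| = 1/|Y| = 195.7 Ω, ∠Z = −∠Y = 76.19°

5.110 mS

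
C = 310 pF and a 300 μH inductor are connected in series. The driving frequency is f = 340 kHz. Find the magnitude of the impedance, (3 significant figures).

869 Ω

ω = 2πf = 2.136e+06 rad/s
X_L = ωL = 641 Ω
X_C = 1/(ωC) = 1510 Ω
Net reactance X = X_L − X_C = -869 Ω
Z = − j869 Ω
|Z| = √(0² + 869²) = 869 Ω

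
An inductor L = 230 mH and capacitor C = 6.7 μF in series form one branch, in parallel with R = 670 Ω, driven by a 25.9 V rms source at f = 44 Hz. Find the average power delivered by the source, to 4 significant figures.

ω = 2πf = 276.5 rad/s
X_L = ωL = 63.59 Ω
X_C = 1/(ωC) = 539.9 Ω
Branch 1: Z₁ = R = 670.0 Ω
Branch 2 (series LC): Z₂ = j(X_L − X_C) = −j476.3 Ω
Parallel: Z = Z₁Z₂/(Z₁+Z₂), |Z| = 388.2 Ω, ∠Z = -54.59°
I = V/|Z| = 66.72 mA
P = VI cos φ = 25.9 × 0.06672 × cos(-54.59°) = 1.001 W

1.001 W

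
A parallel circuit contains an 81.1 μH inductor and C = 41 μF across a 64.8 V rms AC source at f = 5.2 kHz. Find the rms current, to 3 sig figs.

62.3 A

ω = 2πf = 32670 rad/s
X_L = ωL = 2.65 Ω
X_C = 1/(ωC) = 0.747 Ω
Parallel: admittances add. Y = 1/(jωL) + jωC
Y = (0 + j0.962) S
|Y| = 0.962 S → |Z| = 1/|Y| = 1.04 Ω, ∠Z = −∠Y = -90.0°
I = V/|Z| = 64.8/1.04 = 62.3 A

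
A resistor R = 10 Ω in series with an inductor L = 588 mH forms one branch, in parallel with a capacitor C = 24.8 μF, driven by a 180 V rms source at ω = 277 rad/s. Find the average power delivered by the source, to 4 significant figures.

X_L = ωL = 162.9 Ω
X_C = 1/(ωC) = 145.6 Ω
Branch 1 (R+jX_L): Z₁ = 10.00 + j162.9 Ω, |Z₁| = 163.2 Ω
Branch 2 (−jX_C): Z₂ = −j145.6 Ω
Parallel: Z = Z₁Z₂/(Z₁+Z₂), |Z| = 1188 Ω, ∠Z = -63.49°
I = V/|Z| = 151.5 mA
P = VI cos φ = 180 × 0.1515 × cos(-63.49°) = 12.17 W

12.17 W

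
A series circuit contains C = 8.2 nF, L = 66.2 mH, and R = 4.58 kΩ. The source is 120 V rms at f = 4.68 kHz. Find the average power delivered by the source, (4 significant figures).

2.554 W

ω = 2πf = 29410 rad/s
X_L = ωL = 1947 Ω
X_C = 1/(ωC) = 4147 Ω
Net reactance X = X_L − X_C = -2201 Ω
Z = 4580 − j2201 Ω
|Z| = √(4580² + 2201²) = 5081 Ω
∠Z = arctan(-2201/4580) = -25.66°
I = V/|Z| = 23.62 mA
P = VI cos φ = 120 × 0.02362 × cos(-25.66°) = 2.554 W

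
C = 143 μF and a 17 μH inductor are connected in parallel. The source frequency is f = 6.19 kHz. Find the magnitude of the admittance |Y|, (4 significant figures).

4.049 S

ω = 2πf = 38890 rad/s
X_L = ωL = 0.6612 Ω
X_C = 1/(ωC) = 0.1798 Ω
Parallel: admittances add. Y = 1/(jωL) + jωC
Y = (0 + j4.049) S
|Y| = 4.049 S → |Z| = 1/|Y| = 0.2470 Ω, ∠Z = −∠Y = -90.00°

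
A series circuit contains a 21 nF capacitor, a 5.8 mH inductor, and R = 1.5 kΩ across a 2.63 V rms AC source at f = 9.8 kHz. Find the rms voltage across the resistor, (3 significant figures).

ω = 2πf = 61580 rad/s
X_L = ωL = 357 Ω
X_C = 1/(ωC) = 773 Ω
Net reactance X = X_L − X_C = -416 Ω
Z = 1500 − j416 Ω
|Z| = √(1500² + 416²) = 1560 Ω
I = V/|Z| = 1.69 mA
V_R = I·|Z_R| = 0.00169 × 1500 = 2.53 V

2.53 V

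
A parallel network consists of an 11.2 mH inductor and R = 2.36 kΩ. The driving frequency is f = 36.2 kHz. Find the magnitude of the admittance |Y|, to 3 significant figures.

578 μS

ω = 2πf = 227500 rad/s
X_L = ωL = 2550 Ω
Parallel: admittances add. Y = 1/R + 1/(jωL)
Y = (0.000424 − j0.000393) S
|Y| = 0.000578 S → |Z| = 1/|Y| = 1730 Ω, ∠Z = −∠Y = 42.8°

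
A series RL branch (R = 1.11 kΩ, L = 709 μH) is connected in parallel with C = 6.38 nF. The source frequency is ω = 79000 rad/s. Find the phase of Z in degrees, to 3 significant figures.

-27.0°

X_L = ωL = 56.0 Ω
X_C = 1/(ωC) = 1980 Ω
Branch 1 (R+jX_L): Z₁ = 1110 + j56.0 Ω, |Z₁| = 1110 Ω
Branch 2 (−jX_C): Z₂ = −j1980 Ω
Parallel: Z = Z₁Z₂/(Z₁+Z₂), |Z| = 991 Ω, ∠Z = -27.0°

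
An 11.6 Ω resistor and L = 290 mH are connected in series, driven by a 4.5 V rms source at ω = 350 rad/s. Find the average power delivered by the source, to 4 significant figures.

X_L = ωL = 101.5 Ω
Z = 11.60 + j101.5 Ω
|Z| = √(11.60² + 101.5²) = 102.2 Ω
∠Z = arctan(101.5/11.60) = 83.48°
I = V/|Z| = 44.05 mA
P = VI cos φ = 4.5 × 0.04405 × cos(83.48°) = 22.51 mW

22.51 mW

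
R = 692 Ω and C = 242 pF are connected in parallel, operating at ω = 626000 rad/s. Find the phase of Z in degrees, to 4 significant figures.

-5.985°

X_C = 1/(ωC) = 6601 Ω
Parallel: admittances add. Y = 1/R + jωC
Y = (0.001445 + j0.0001515) S
|Y| = 0.001453 S → |Z| = 1/|Y| = 688.2 Ω, ∠Z = −∠Y = -5.985°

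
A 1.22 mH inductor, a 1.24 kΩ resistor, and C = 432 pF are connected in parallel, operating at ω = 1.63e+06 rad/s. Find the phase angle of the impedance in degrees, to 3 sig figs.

X_L = ωL = 1990 Ω
X_C = 1/(ωC) = 1420 Ω
Parallel: admittances add. Y = 1/R + 1/(jωL) + jωC
Y = (0.000806 + j0.000201) S
|Y| = 0.000831 S → |Z| = 1/|Y| = 1200 Ω, ∠Z = −∠Y = -14.0°

-14.0°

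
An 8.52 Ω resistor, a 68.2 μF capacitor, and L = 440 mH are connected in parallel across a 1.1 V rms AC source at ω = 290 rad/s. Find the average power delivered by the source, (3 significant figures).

X_L = ωL = 128 Ω
X_C = 1/(ωC) = 50.6 Ω
Parallel: admittances add. Y = 1/R + 1/(jωL) + jωC
Y = (0.117 + j0.0119) S
|Y| = 0.118 S → |Z| = 1/|Y| = 8.48 Ω, ∠Z = −∠Y = -5.81°
I = V/|Z| = 130 mA
P = VI cos φ = 1.1 × 0.130 × cos(-5.81°) = 142 mW

142 mW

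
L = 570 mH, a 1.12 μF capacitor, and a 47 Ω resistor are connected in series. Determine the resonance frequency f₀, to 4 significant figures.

199.2 Hz

ω₀ = 1/√(LC) = 1/√(0.57 × 1.12e-06) = 1252 rad/s
f₀ = ω₀/(2π) = 199.2 Hz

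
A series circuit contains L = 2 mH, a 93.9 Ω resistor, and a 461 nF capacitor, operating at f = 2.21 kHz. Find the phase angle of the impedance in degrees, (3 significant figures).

ω = 2πf = 13890 rad/s
X_L = ωL = 27.8 Ω
X_C = 1/(ωC) = 156 Ω
Net reactance X = X_L − X_C = -128 Ω
Z = 93.9 − j128 Ω
|Z| = √(93.9² + 128²) = 159 Ω
∠Z = arctan(-128/93.9) = -53.8°

-53.8°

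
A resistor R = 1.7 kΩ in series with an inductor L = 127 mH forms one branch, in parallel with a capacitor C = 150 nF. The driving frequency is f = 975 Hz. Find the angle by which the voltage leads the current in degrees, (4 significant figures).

ω = 2πf = 6126 rad/s
X_L = ωL = 778.0 Ω
X_C = 1/(ωC) = 1088 Ω
Branch 1 (R+jX_L): Z₁ = 1700 + j778.0 Ω, |Z₁| = 1870 Ω
Branch 2 (−jX_C): Z₂ = −j1088 Ω
Parallel: Z = Z₁Z₂/(Z₁+Z₂), |Z| = 1177 Ω, ∠Z = -55.07°

-55.07°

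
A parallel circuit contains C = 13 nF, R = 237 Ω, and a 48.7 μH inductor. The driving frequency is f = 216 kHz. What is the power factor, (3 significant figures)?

ω = 2πf = 1.357e+06 rad/s
X_L = ωL = 66.1 Ω
X_C = 1/(ωC) = 56.7 Ω
Parallel: admittances add. Y = 1/R + 1/(jωL) + jωC
Y = (0.00422 + j0.00251) S
|Y| = 0.00491 S → |Z| = 1/|Y| = 204 Ω, ∠Z = −∠Y = -30.8°
cos φ = cos(-30.8°) = 0.859

0.859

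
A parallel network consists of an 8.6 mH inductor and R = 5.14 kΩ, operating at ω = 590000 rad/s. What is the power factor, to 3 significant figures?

X_L = ωL = 5070 Ω
Parallel: admittances add. Y = 1/R + 1/(jωL)
Y = (0.000195 − j0.000197) S
|Y| = 0.000277 S → |Z| = 1/|Y| = 3610 Ω, ∠Z = −∠Y = 45.4°
cos φ = cos(45.4°) = 0.703

0.703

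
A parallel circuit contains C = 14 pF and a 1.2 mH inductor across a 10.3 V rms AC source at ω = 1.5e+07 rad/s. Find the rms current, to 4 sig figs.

1.591 mA

X_L = ωL = 18000 Ω
X_C = 1/(ωC) = 4762 Ω
Parallel: admittances add. Y = 1/(jωL) + jωC
Y = (0 + j0.0001544) S
|Y| = 0.0001544 S → |Z| = 1/|Y| = 6475 Ω, ∠Z = −∠Y = -90.00°
I = V/|Z| = 10.3/6475 = 1.591 mA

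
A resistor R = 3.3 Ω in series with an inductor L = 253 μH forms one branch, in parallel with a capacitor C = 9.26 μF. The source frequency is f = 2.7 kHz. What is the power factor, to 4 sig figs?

0.9955

ω = 2πf = 16960 rad/s
X_L = ωL = 4.292 Ω
X_C = 1/(ωC) = 6.366 Ω
Branch 1 (R+jX_L): Z₁ = 3.300 + j4.292 Ω, |Z₁| = 5.414 Ω
Branch 2 (−jX_C): Z₂ = −j6.366 Ω
Parallel: Z = Z₁Z₂/(Z₁+Z₂), |Z| = 8.843 Ω, ∠Z = -5.411°
cos φ = cos(-5.411°) = 0.9955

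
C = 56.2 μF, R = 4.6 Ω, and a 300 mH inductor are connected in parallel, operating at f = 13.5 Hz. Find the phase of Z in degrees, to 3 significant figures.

9.03°

ω = 2πf = 84.82 rad/s
X_L = ωL = 25.4 Ω
X_C = 1/(ωC) = 210 Ω
Parallel: admittances add. Y = 1/R + 1/(jωL) + jωC
Y = (0.217 − j0.0345) S
|Y| = 0.220 S → |Z| = 1/|Y| = 4.54 Ω, ∠Z = −∠Y = 9.03°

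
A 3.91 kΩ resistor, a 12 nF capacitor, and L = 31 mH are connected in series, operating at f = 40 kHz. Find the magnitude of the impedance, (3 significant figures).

ω = 2πf = 251300 rad/s
X_L = ωL = 7790 Ω
X_C = 1/(ωC) = 332 Ω
Net reactance X = X_L − X_C = 7460 Ω
Z = 3910 + j7460 Ω
|Z| = √(3910² + 7460²) = 8420 Ω

8420 Ω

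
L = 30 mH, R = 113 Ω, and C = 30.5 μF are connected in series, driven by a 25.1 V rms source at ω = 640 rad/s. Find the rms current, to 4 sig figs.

213.7 mA

X_L = ωL = 19.20 Ω
X_C = 1/(ωC) = 51.23 Ω
Net reactance X = X_L − X_C = -32.03 Ω
Z = 113.0 − j32.03 Ω
|Z| = √(113.0² + 32.03²) = 117.5 Ω
I = V/|Z| = 25.1/117.5 = 213.7 mA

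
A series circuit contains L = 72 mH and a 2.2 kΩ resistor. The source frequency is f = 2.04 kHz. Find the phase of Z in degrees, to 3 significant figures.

22.8°

ω = 2πf = 12820 rad/s
X_L = ωL = 923 Ω
Z = 2200 + j923 Ω
|Z| = √(2200² + 923²) = 2390 Ω
∠Z = arctan(923/2200) = 22.8°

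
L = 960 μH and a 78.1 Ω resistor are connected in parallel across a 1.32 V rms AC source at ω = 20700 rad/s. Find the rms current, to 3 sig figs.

X_L = ωL = 19.9 Ω
Parallel: admittances add. Y = 1/R + 1/(jωL)
Y = (0.0128 − j0.0503) S
|Y| = 0.0519 S → |Z| = 1/|Y| = 19.3 Ω, ∠Z = −∠Y = 75.7°
I = V/|Z| = 1.32/19.3 = 68.5 mA

68.5 mA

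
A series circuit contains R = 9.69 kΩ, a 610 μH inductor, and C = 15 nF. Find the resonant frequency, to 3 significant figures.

52.6 kHz

ω₀ = 1/√(LC) = 1/√(0.00061 × 1.5e-08) = 330600 rad/s
f₀ = ω₀/(2π) = 52.6 kHz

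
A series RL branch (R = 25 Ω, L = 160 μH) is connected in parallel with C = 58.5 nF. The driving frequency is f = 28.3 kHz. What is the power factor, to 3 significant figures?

ω = 2πf = 177800 rad/s
X_L = ωL = 28.5 Ω
X_C = 1/(ωC) = 96.1 Ω
Branch 1 (R+jX_L): Z₁ = 25.0 + j28.5 Ω, |Z₁| = 37.9 Ω
Branch 2 (−jX_C): Z₂ = −j96.1 Ω
Parallel: Z = Z₁Z₂/(Z₁+Z₂), |Z| = 50.5 Ω, ∠Z = 28.4°
cos φ = cos(28.4°) = 0.879

0.879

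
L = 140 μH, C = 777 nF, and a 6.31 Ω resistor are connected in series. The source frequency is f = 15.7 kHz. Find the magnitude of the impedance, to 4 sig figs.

ω = 2πf = 98650 rad/s
X_L = ωL = 13.81 Ω
X_C = 1/(ωC) = 13.05 Ω
Net reactance X = X_L − X_C = 0.7638 Ω
Z = 6.310 + j0.7638 Ω
|Z| = √(6.310² + 0.7638²) = 6.356 Ω

6.356 Ω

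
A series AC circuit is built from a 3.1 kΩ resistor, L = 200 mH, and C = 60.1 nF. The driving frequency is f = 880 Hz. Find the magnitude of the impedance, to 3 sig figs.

ω = 2πf = 5529 rad/s
X_L = ωL = 1110 Ω
X_C = 1/(ωC) = 3010 Ω
Net reactance X = X_L − X_C = -1900 Ω
Z = 3100 − j1900 Ω
|Z| = √(3100² + 1900²) = 3640 Ω

3640 Ω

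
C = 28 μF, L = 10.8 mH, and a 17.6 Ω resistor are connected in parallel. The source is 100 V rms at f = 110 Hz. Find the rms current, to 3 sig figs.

ω = 2πf = 691.2 rad/s
X_L = ωL = 7.46 Ω
X_C = 1/(ωC) = 51.7 Ω
Parallel: admittances add. Y = 1/R + 1/(jωL) + jωC
Y = (0.0568 − j0.115) S
|Y| = 0.128 S → |Z| = 1/|Y| = 7.82 Ω, ∠Z = −∠Y = 63.6°
I = V/|Z| = 100/7.82 = 12.8 A

12.8 A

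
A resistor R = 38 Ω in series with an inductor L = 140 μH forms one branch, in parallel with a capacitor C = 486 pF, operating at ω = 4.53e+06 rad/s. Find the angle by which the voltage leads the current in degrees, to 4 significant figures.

X_L = ωL = 634.2 Ω
X_C = 1/(ωC) = 454.2 Ω
Branch 1 (R+jX_L): Z₁ = 38.00 + j634.2 Ω, |Z₁| = 635.3 Ω
Branch 2 (−jX_C): Z₂ = −j454.2 Ω
Parallel: Z = Z₁Z₂/(Z₁+Z₂), |Z| = 1569 Ω, ∠Z = -81.51°

-81.51°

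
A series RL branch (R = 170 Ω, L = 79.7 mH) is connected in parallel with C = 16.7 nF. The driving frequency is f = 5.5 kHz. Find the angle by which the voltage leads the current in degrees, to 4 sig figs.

ω = 2πf = 34560 rad/s
X_L = ωL = 2754 Ω
X_C = 1/(ωC) = 1733 Ω
Branch 1 (R+jX_L): Z₁ = 170.0 + j2754 Ω, |Z₁| = 2759 Ω
Branch 2 (−jX_C): Z₂ = −j1733 Ω
Parallel: Z = Z₁Z₂/(Z₁+Z₂), |Z| = 4618 Ω, ∠Z = -84.08°

-84.08°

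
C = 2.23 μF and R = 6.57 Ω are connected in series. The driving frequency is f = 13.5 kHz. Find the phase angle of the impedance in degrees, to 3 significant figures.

ω = 2πf = 84820 rad/s
X_C = 1/(ωC) = 5.29 Ω
Z = 6.57 − j5.29 Ω
|Z| = √(6.57² + 5.29²) = 8.43 Ω
∠Z = arctan(-5.29/6.57) = -38.8°

-38.8°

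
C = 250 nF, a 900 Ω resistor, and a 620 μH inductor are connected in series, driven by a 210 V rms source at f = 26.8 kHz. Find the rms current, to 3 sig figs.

ω = 2πf = 168400 rad/s
X_L = ωL = 104 Ω
X_C = 1/(ωC) = 23.8 Ω
Net reactance X = X_L − X_C = 80.6 Ω
Z = 900 + j80.6 Ω
|Z| = √(900² + 80.6²) = 904 Ω
I = V/|Z| = 210/904 = 232 mA

232 mA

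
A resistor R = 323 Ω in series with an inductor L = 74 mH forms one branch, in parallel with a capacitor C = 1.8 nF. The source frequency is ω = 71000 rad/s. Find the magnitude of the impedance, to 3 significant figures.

X_L = ωL = 5250 Ω
X_C = 1/(ωC) = 7820 Ω
Branch 1 (R+jX_L): Z₁ = 323 + j5250 Ω, |Z₁| = 5260 Ω
Branch 2 (−jX_C): Z₂ = −j7820 Ω
Parallel: Z = Z₁Z₂/(Z₁+Z₂), |Z| = 15900 Ω, ∠Z = 79.3°

15900 Ω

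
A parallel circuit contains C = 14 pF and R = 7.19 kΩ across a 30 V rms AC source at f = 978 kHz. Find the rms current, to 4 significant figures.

ω = 2πf = 6.145e+06 rad/s
X_C = 1/(ωC) = 11620 Ω
Parallel: admittances add. Y = 1/R + jωC
Y = (0.0001391 + j8.603e-05) S
|Y| = 0.0001635 S → |Z| = 1/|Y| = 6115 Ω, ∠Z = −∠Y = -31.74°
I = V/|Z| = 30/6115 = 4.906 mA

4.906 mA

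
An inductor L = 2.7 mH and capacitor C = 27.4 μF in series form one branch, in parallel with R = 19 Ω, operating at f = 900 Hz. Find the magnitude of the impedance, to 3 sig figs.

ω = 2πf = 5655 rad/s
X_L = ωL = 15.3 Ω
X_C = 1/(ωC) = 6.45 Ω
Branch 1: Z₁ = R = 19.0 Ω
Branch 2 (series LC): Z₂ = j(X_L − X_C) = j8.81 Ω
Parallel: Z = Z₁Z₂/(Z₁+Z₂), |Z| = 8.00 Ω, ∠Z = 65.1°

8.00 Ω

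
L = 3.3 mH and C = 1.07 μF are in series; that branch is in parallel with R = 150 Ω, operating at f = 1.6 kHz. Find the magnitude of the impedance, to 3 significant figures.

ω = 2πf = 10050 rad/s
X_L = ωL = 33.2 Ω
X_C = 1/(ωC) = 93.0 Ω
Branch 1: Z₁ = R = 150 Ω
Branch 2 (series LC): Z₂ = j(X_L − X_C) = −j59.8 Ω
Parallel: Z = Z₁Z₂/(Z₁+Z₂), |Z| = 55.5 Ω, ∠Z = -68.3°

55.5 Ω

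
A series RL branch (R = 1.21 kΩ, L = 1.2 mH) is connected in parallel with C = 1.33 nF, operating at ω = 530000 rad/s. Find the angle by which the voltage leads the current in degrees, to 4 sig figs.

X_L = ωL = 636.0 Ω
X_C = 1/(ωC) = 1419 Ω
Branch 1 (R+jX_L): Z₁ = 1210 + j636.0 Ω, |Z₁| = 1367 Ω
Branch 2 (−jX_C): Z₂ = −j1419 Ω
Parallel: Z = Z₁Z₂/(Z₁+Z₂), |Z| = 1346 Ω, ∠Z = -29.38°

-29.38°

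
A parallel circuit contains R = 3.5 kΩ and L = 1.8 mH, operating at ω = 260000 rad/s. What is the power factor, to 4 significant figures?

0.1325

X_L = ωL = 468.0 Ω
Parallel: admittances add. Y = 1/R + 1/(jωL)
Y = (0.0002857 − j0.002137) S
|Y| = 0.002156 S → |Z| = 1/|Y| = 463.9 Ω, ∠Z = −∠Y = 82.38°
cos φ = cos(82.38°) = 0.1325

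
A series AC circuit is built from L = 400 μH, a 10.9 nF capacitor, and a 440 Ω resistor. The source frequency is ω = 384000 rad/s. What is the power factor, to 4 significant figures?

0.9817

X_L = ωL = 153.6 Ω
X_C = 1/(ωC) = 238.9 Ω
Net reactance X = X_L − X_C = -85.31 Ω
Z = 440.0 − j85.31 Ω
|Z| = √(440.0² + 85.31²) = 448.2 Ω
∠Z = arctan(-85.31/440.0) = -10.97°
cos φ = cos(-10.97°) = 0.9817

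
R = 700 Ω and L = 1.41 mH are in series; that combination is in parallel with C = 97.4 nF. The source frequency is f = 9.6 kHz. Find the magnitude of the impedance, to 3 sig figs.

ω = 2πf = 60320 rad/s
X_L = ωL = 85.0 Ω
X_C = 1/(ωC) = 170 Ω
Branch 1 (R+jX_L): Z₁ = 700 + j85.0 Ω, |Z₁| = 705 Ω
Branch 2 (−jX_C): Z₂ = −j170 Ω
Parallel: Z = Z₁Z₂/(Z₁+Z₂), |Z| = 170 Ω, ∠Z = -76.1°

170 Ω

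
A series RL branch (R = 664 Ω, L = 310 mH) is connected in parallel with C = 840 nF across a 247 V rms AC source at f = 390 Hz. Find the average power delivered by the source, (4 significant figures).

ω = 2πf = 2450 rad/s
X_L = ωL = 759.6 Ω
X_C = 1/(ωC) = 485.8 Ω
Branch 1 (R+jX_L): Z₁ = 664.0 + j759.6 Ω, |Z₁| = 1009 Ω
Branch 2 (−jX_C): Z₂ = −j485.8 Ω
Parallel: Z = Z₁Z₂/(Z₁+Z₂), |Z| = 682.4 Ω, ∠Z = -63.57°
I = V/|Z| = 361.9 mA
P = VI cos φ = 247 × 0.3619 × cos(-63.57°) = 39.80 W

39.80 W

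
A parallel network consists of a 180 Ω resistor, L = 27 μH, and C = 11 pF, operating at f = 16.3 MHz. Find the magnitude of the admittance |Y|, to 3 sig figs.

ω = 2πf = 1.024e+08 rad/s
X_L = ωL = 2770 Ω
X_C = 1/(ωC) = 888 Ω
Parallel: admittances add. Y = 1/R + 1/(jωL) + jωC
Y = (0.00556 + j0.000765) S
|Y| = 0.00561 S → |Z| = 1/|Y| = 178 Ω, ∠Z = −∠Y = -7.84°

5.61 mS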